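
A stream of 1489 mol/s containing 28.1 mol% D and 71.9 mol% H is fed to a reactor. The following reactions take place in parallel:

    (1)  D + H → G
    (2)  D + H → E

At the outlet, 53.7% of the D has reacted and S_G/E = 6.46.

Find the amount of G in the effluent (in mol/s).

Conversion of D: D consumed = 0.537 × 418.4 = 224.7 mol/s = 1ξ₁ + 1ξ₂.
Selectivity: 1ξ₁ / (1ξ₂) = 6.46 → ξ₁ = 6.46 ξ₂.
Substitute: (1·6.46 + 1) ξ₂ = 224.7 → ξ₂ = 30.12 mol/s, ξ₁ = 194.6 mol/s.
Outlet amounts (n = n₀ + Σ ν·ξ):
  D: 418.4 − 1(194.6) − 1(30.12) = 193.7
  H: 1071 − 1(194.6) − 1(30.12) = 845.9
  G: 0 + 1(194.6) = 194.6
  E: 0 + 1(30.12) = 30.12

195 mol/s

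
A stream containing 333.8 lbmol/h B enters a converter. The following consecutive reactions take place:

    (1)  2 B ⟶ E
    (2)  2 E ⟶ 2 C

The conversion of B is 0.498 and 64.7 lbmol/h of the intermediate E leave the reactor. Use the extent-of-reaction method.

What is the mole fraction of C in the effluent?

0.0735

Conversion of B: B consumed = 2ξ₁ = 0.498 × 333.8 → ξ₁ = 83.12 lbmol/h.
E balance: n_E = 0 + 1ξ₁ − 2ξ₂ = 64.7 → ξ₂ = (1·83.12 − 64.7)/2 = 9.208 lbmol/h.
Outlet amounts (n = n₀ + Σ ν·ξ):
  B: 333.8 − 2(83.12) = 167.6
  E: 0 + 1(83.12) − 2(9.208) = 64.7
  C: 0 + 2(9.208) = 18.42
Total out = 250.7 lbmol/h; y_C = 18.42 / 250.7 = 0.07346.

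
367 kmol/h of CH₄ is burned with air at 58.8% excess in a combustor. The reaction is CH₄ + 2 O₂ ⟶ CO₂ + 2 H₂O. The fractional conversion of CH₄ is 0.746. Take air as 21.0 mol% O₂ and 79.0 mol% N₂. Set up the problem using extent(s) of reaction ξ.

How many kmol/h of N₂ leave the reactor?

4380 kmol/h

Stoichiometric O₂ = 2 × 367 = 734 kmol/h; O₂ fed = 734 × 1.588 = 1166 kmol/h.
N₂ fed = 1166 × 79/21 = 4385 kmol/h.
Fuel reacted = 0.746 × 367 → ξ = 273.8 kmol/h.
Outlet (n = n₀ + ν ξ):
  CH₄: 367 − 1(273.8) = 93.22
  O₂: 1166 − 2(273.8) = 618
  N₂: 4385 (inert)
  CO₂: 0 + 1(273.8) = 273.8
  H₂O: 0 + 2(273.8) = 547.6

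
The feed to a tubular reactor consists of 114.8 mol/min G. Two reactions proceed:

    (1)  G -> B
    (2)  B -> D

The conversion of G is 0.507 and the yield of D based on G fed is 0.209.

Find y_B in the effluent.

Conversion of G: G consumed = 1ξ₁ = 0.507 × 114.8 → ξ₁ = 58.2 mol/min.
Yield of D: 1ξ₂ / 114.8 = 0.209 → ξ₂ = 23.99 mol/min.
Outlet amounts (n = n₀ + Σ ν·ξ):
  G: 114.8 − 1(58.2) = 56.6
  B: 0 + 1(58.2) − 1(23.99) = 34.21
  D: 0 + 1(23.99) = 23.99
Total out = 114.8 mol/min; y_B = 34.21 / 114.8 = 0.298.

0.298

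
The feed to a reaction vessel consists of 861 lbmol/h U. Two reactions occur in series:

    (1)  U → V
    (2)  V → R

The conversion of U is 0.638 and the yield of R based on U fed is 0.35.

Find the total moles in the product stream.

861 lbmol/h

Conversion of U: U consumed = 1ξ₁ = 0.638 × 861 → ξ₁ = 549.3 lbmol/h.
Yield of R: 1ξ₂ / 861 = 0.35 → ξ₂ = 301.3 lbmol/h.
Outlet amounts (n = n₀ + Σ ν·ξ):
  U: 861 − 1(549.3) = 311.7
  V: 0 + 1(549.3) − 1(301.3) = 248
  R: 0 + 1(301.3) = 301.3
Total out = 311.7 + 248 + 301.3 = 861 lbmol/h.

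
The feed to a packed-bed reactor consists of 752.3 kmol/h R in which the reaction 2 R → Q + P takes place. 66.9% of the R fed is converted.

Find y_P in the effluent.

0.335

R reacted = 0.669 × 752.3 = 503.3 kmol/h; ν_R = −2, so ξ = 503.3/2 = 251.6 kmol/h.
Outlet amounts (n = n₀ + ν ξ):
  R: 752.3 − 2(251.6) = 249
  Q: 0 + 1(251.6) = 251.6
  P: 0 + 1(251.6) = 251.6
Total out = 752.3 kmol/h; y_P = 251.6 / 752.3 = 0.3345.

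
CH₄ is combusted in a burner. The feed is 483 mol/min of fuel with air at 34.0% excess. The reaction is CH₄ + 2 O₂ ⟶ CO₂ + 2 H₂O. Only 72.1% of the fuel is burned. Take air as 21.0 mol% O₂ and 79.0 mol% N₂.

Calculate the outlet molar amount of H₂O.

696 mol/min

Stoichiometric O₂ = 2 × 483 = 966 mol/min; O₂ fed = 966 × 1.340 = 1294 mol/min.
N₂ fed = 1294 × 79/21 = 4870 mol/min.
Fuel reacted = 0.721 × 483 → ξ = 348.2 mol/min.
Outlet (n = n₀ + ν ξ):
  CH₄: 483 − 1(348.2) = 134.8
  O₂: 1294 − 2(348.2) = 598
  N₂: 4870 (inert)
  CO₂: 0 + 1(348.2) = 348.2
  H₂O: 0 + 2(348.2) = 696.5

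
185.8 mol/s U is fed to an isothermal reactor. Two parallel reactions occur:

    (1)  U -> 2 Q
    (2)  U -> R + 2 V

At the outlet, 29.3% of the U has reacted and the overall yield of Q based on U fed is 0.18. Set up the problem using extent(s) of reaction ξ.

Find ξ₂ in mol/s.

ξ₂ = 37.7 mol/s

Yield of Q: 2ξ₁ / 185.8 = 0.18 → ξ₁ = 16.72 mol/s.
Conversion of U: 1ξ₁ + 1ξ₂ = 0.293 × 185.8 = 54.44 → ξ₂ = 37.72 mol/s.
Outlet amounts (n = n₀ + Σ ν·ξ):
  U: 185.8 − 1(16.72) − 1(37.72) = 131.4
  Q: 0 + 2(16.72) = 33.44
  R: 0 + 1(37.72) = 37.72
  V: 0 + 2(37.72) = 75.43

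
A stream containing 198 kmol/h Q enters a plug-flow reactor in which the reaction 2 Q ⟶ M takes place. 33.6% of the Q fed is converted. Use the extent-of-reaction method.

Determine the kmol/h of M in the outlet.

Q reacted = 0.336 × 198 = 66.53 kmol/h; ν_Q = −2, so ξ = 66.53/2 = 33.26 kmol/h.
Outlet amounts (n = n₀ + ν ξ):
  Q: 198 − 2(33.26) = 131.5
  M: 0 + 1(33.26) = 33.26

33.3 kmol/h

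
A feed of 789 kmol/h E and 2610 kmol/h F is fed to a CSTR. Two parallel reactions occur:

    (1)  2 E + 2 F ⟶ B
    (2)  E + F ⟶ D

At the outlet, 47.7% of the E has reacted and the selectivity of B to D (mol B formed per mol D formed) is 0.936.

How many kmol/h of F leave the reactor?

2230 kmol/h

Conversion of E: E consumed = 0.477 × 789 = 376.4 kmol/h = 2ξ₁ + 1ξ₂.
Selectivity: 1ξ₁ / (1ξ₂) = 0.936 → ξ₁ = 0.936 ξ₂.
Substitute: (2·0.936 + 1) ξ₂ = 376.4 → ξ₂ = 131 kmol/h, ξ₁ = 122.7 kmol/h.
Outlet amounts (n = n₀ + Σ ν·ξ):
  E: 789 − 2(122.7) − 1(131) = 412.6
  F: 2610 − 2(122.7) − 1(131) = 2234
  B: 0 + 1(122.7) = 122.7
  D: 0 + 1(131) = 131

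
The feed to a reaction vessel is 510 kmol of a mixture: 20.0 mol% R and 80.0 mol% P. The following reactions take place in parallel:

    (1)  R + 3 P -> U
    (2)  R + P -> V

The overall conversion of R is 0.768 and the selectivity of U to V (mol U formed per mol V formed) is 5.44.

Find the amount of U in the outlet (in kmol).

66.2 kmol

Conversion of R: R consumed = 0.768 × 102 = 78.34 kmol = 1ξ₁ + 1ξ₂.
Selectivity: 1ξ₁ / (1ξ₂) = 5.44 → ξ₁ = 5.44 ξ₂.
Substitute: (1·5.44 + 1) ξ₂ = 78.34 → ξ₂ = 12.16 kmol, ξ₁ = 66.17 kmol.
Outlet amounts (n = n₀ + Σ ν·ξ):
  R: 102 − 1(66.17) − 1(12.16) = 23.66
  P: 408 − 3(66.17) − 1(12.16) = 197.3
  U: 0 + 1(66.17) = 66.17
  V: 0 + 1(12.16) = 12.16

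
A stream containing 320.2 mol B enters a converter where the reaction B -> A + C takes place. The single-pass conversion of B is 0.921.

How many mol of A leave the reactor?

295 mol

B reacted = 0.921 × 320.2 = 294.9 mol; ν_B = −1, so ξ = 294.9/1 = 294.9 mol.
Outlet amounts (n = n₀ + ν ξ):
  B: 320.2 − 1(294.9) = 25.3
  A: 0 + 1(294.9) = 294.9
  C: 0 + 1(294.9) = 294.9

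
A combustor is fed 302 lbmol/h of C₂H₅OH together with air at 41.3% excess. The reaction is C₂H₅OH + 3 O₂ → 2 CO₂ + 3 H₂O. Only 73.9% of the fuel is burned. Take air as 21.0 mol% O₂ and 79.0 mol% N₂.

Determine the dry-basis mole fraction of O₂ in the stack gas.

0.103

Stoichiometric O₂ = 3 × 302 = 906 lbmol/h; O₂ fed = 906 × 1.413 = 1280 lbmol/h.
N₂ fed = 1280 × 79/21 = 4816 lbmol/h.
Fuel reacted = 0.739 × 302 → ξ = 223.2 lbmol/h.
Outlet (n = n₀ + ν ξ):
  C₂H₅OH: 302 − 1(223.2) = 78.82
  O₂: 1280 − 3(223.2) = 610.6
  N₂: 4816 (inert)
  CO₂: 0 + 2(223.2) = 446.4
  H₂O: 0 + 3(223.2) = 669.5
Dry total = 5952 lbmol/h; y_O₂ (dry) = 610.6 / 5952 = 0.1026.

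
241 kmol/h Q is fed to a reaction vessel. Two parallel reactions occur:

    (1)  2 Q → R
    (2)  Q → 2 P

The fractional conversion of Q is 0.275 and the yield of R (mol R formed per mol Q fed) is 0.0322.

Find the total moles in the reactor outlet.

Yield of R: 1ξ₁ / 241 = 0.0322 → ξ₁ = 7.76 kmol/h.
Conversion of Q: 2ξ₁ + 1ξ₂ = 0.275 × 241 = 66.28 → ξ₂ = 50.75 kmol/h.
Outlet amounts (n = n₀ + Σ ν·ξ):
  Q: 241 − 2(7.76) − 1(50.75) = 174.7
  R: 0 + 1(7.76) = 7.76
  P: 0 + 2(50.75) = 101.5
Total out = 174.7 + 7.76 + 101.5 = 284 kmol/h.

284 kmol/h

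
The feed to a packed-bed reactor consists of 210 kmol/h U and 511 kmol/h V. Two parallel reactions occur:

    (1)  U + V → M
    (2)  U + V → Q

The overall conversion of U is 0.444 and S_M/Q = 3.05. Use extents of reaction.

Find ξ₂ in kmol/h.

Conversion of U: U consumed = 0.444 × 210 = 93.24 kmol/h = 1ξ₁ + 1ξ₂.
Selectivity: 1ξ₁ / (1ξ₂) = 3.05 → ξ₁ = 3.05 ξ₂.
Substitute: (1·3.05 + 1) ξ₂ = 93.24 → ξ₂ = 23.02 kmol/h, ξ₁ = 70.22 kmol/h.
Outlet amounts (n = n₀ + Σ ν·ξ):
  U: 210 − 1(70.22) − 1(23.02) = 116.8
  V: 511 − 1(70.22) − 1(23.02) = 417.8
  M: 0 + 1(70.22) = 70.22
  Q: 0 + 1(23.02) = 23.02

ξ₂ = 23 kmol/h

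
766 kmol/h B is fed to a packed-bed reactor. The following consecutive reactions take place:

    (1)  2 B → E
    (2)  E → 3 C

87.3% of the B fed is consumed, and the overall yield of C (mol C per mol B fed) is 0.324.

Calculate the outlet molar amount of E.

Conversion of B: B consumed = 2ξ₁ = 0.873 × 766 → ξ₁ = 334.4 kmol/h.
Yield of C: 3ξ₂ / 766 = 0.324 → ξ₂ = 82.73 kmol/h.
Outlet amounts (n = n₀ + Σ ν·ξ):
  B: 766 − 2(334.4) = 97.28
  E: 0 + 1(334.4) − 1(82.73) = 251.6
  C: 0 + 3(82.73) = 248.2

252 kmol/h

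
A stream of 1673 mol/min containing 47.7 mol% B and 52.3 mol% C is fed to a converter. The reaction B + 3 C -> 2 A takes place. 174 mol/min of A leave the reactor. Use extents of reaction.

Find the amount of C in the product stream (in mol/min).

For A: n = n₀ + 2ξ → 174 = 0 + 2ξ, giving ξ = 87 mol/min.
Outlet amounts (n = n₀ + ν ξ):
  B: 798 − 1(87) = 711
  C: 875 − 3(87) = 614
  A: 0 + 2(87) = 174

614 mol/min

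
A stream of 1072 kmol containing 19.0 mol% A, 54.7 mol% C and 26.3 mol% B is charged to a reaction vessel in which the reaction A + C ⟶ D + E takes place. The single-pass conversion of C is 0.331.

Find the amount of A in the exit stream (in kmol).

C reacted = 0.331 × 586.4 = 194.1 kmol; ν_C = −1, so ξ = 194.1/1 = 194.1 kmol.
Outlet amounts (n = n₀ + ν ξ):
  A: 203.7 − 1(194.1) = 9.587
  C: 586.4 − 1(194.1) = 392.3
  D: 0 + 1(194.1) = 194.1
  E: 0 + 1(194.1) = 194.1
  B: 281.9 (inert)

9.59 kmol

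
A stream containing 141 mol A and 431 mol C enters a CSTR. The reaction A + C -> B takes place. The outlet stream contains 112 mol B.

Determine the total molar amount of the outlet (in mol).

For B: n = n₀ + 1ξ → 112 = 0 + 1ξ, giving ξ = 112 mol.
Outlet amounts (n = n₀ + ν ξ):
  A: 141 − 1(112) = 29
  C: 431 − 1(112) = 319
  B: 0 + 1(112) = 112
Total out = 29 + 319 + 112 = 460 mol.

460 mol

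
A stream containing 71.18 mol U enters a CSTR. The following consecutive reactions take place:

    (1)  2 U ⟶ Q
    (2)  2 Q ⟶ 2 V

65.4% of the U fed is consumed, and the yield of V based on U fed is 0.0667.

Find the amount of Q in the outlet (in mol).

18.5 mol

Conversion of U: U consumed = 2ξ₁ = 0.654 × 71.18 → ξ₁ = 23.28 mol.
Yield of V: 2ξ₂ / 71.18 = 0.0667 → ξ₂ = 2.374 mol.
Outlet amounts (n = n₀ + Σ ν·ξ):
  U: 71.18 − 2(23.28) = 24.63
  Q: 0 + 1(23.28) − 2(2.374) = 18.53
  V: 0 + 2(2.374) = 4.748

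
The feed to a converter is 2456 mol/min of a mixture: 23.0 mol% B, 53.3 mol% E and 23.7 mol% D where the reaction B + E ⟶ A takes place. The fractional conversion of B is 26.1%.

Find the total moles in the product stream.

B reacted = 0.261 × 564.9 = 147.4 mol/min; ν_B = −1, so ξ = 147.4/1 = 147.4 mol/min.
Outlet amounts (n = n₀ + ν ξ):
  B: 564.9 − 1(147.4) = 417.4
  E: 1309 − 1(147.4) = 1162
  A: 0 + 1(147.4) = 147.4
  D: 582.1 (inert)
Total out = 417.4 + 1162 + 147.4 + 582.1 = 2309 mol/min.

2310 mol/min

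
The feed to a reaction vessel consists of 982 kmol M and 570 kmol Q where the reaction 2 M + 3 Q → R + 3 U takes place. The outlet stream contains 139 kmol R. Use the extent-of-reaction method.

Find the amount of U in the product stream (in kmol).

417 kmol

For R: n = n₀ + 1ξ → 139 = 0 + 1ξ, giving ξ = 139 kmol.
Outlet amounts (n = n₀ + ν ξ):
  M: 982 − 2(139) = 704
  Q: 570 − 3(139) = 153
  R: 0 + 1(139) = 139
  U: 0 + 3(139) = 417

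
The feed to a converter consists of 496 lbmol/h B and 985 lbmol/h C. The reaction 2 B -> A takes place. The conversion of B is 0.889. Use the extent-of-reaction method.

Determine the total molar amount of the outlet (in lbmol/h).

1260 lbmol/h

B reacted = 0.889 × 496 = 440.9 lbmol/h; ν_B = −2, so ξ = 440.9/2 = 220.5 lbmol/h.
Outlet amounts (n = n₀ + ν ξ):
  B: 496 − 2(220.5) = 55.06
  A: 0 + 1(220.5) = 220.5
  C: 985 (inert)
Total out = 55.06 + 220.5 + 985 = 1261 lbmol/h.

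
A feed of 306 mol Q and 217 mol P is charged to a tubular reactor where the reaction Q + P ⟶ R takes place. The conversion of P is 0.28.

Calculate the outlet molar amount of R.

60.8 mol

P reacted = 0.28 × 217 = 60.76 mol; ν_P = −1, so ξ = 60.76/1 = 60.76 mol.
Outlet amounts (n = n₀ + ν ξ):
  Q: 306 − 1(60.76) = 245.2
  P: 217 − 1(60.76) = 156.2
  R: 0 + 1(60.76) = 60.76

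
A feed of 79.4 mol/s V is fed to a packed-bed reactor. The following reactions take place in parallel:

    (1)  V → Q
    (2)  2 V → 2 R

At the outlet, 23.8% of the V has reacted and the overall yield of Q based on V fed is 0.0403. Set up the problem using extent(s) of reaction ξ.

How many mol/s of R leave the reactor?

15.7 mol/s

Yield of Q: 1ξ₁ / 79.4 = 0.0403 → ξ₁ = 3.2 mol/s.
Conversion of V: 1ξ₁ + 2ξ₂ = 0.238 × 79.4 = 18.9 → ξ₂ = 7.849 mol/s.
Outlet amounts (n = n₀ + Σ ν·ξ):
  V: 79.4 − 1(3.2) − 2(7.849) = 60.5
  Q: 0 + 1(3.2) = 3.2
  R: 0 + 2(7.849) = 15.7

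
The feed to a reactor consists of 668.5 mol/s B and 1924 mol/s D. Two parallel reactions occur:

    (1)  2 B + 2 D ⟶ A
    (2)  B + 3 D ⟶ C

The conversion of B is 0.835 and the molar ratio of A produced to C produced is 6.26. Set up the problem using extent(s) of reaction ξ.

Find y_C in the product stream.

0.0244

Conversion of B: B consumed = 0.835 × 668.5 = 558.2 mol/s = 2ξ₁ + 1ξ₂.
Selectivity: 1ξ₁ / (1ξ₂) = 6.26 → ξ₁ = 6.26 ξ₂.
Substitute: (2·6.26 + 1) ξ₂ = 558.2 → ξ₂ = 41.29 mol/s, ξ₁ = 258.5 mol/s.
Outlet amounts (n = n₀ + Σ ν·ξ):
  B: 668.5 − 2(258.5) − 1(41.29) = 110.3
  D: 1924 − 2(258.5) − 3(41.29) = 1283
  A: 0 + 1(258.5) = 258.5
  C: 0 + 1(41.29) = 41.29
Total out = 1693 mol/s; y_C = 41.29 / 1693 = 0.02438.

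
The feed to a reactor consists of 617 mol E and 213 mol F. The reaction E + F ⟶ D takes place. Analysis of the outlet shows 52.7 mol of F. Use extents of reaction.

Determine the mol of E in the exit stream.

457 mol

For F: n = n₀ − 1ξ → 52.7 = 213 − 1ξ, giving ξ = 160.3 mol.
Outlet amounts (n = n₀ + ν ξ):
  E: 617 − 1(160.3) = 456.7
  F: 213 − 1(160.3) = 52.7
  D: 0 + 1(160.3) = 160.3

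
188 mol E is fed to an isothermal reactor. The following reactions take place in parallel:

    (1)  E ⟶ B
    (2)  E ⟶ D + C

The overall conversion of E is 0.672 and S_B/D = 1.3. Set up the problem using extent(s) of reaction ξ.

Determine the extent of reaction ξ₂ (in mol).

ξ₂ = 54.9 mol

Conversion of E: E consumed = 0.672 × 188 = 126.3 mol = 1ξ₁ + 1ξ₂.
Selectivity: 1ξ₁ / (1ξ₂) = 1.3 → ξ₁ = 1.3 ξ₂.
Substitute: (1·1.3 + 1) ξ₂ = 126.3 → ξ₂ = 54.93 mol, ξ₁ = 71.41 mol.
Outlet amounts (n = n₀ + Σ ν·ξ):
  E: 188 − 1(71.41) − 1(54.93) = 61.66
  B: 0 + 1(71.41) = 71.41
  D: 0 + 1(54.93) = 54.93
  C: 0 + 1(54.93) = 54.93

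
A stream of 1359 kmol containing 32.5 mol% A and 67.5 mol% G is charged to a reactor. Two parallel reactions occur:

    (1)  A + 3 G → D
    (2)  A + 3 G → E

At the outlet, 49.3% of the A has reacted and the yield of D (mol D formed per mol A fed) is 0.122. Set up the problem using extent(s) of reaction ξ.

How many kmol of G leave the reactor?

Yield of D: 1ξ₁ / 441.7 = 0.122 → ξ₁ = 53.88 kmol.
Conversion of A: 1ξ₁ + 1ξ₂ = 0.493 × 441.7 = 217.7 → ξ₂ = 163.9 kmol.
Outlet amounts (n = n₀ + Σ ν·ξ):
  A: 441.7 − 1(53.88) − 1(163.9) = 223.9
  G: 917.3 − 3(53.88) − 3(163.9) = 264.1
  D: 0 + 1(53.88) = 53.88
  E: 0 + 1(163.9) = 163.9

264 kmol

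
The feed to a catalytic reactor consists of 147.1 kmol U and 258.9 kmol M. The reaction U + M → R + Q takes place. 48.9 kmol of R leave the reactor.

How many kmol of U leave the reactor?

For R: n = n₀ + 1ξ → 48.9 = 0 + 1ξ, giving ξ = 48.9 kmol.
Outlet amounts (n = n₀ + ν ξ):
  U: 147.1 − 1(48.9) = 98.2
  M: 258.9 − 1(48.9) = 210
  R: 0 + 1(48.9) = 48.9
  Q: 0 + 1(48.9) = 48.9

98.2 kmol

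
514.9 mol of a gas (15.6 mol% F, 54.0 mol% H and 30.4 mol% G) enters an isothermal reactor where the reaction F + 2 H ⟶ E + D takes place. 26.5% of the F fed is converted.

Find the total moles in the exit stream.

F reacted = 0.265 × 80.32 = 21.29 mol; ν_F = −1, so ξ = 21.29/1 = 21.29 mol.
Outlet amounts (n = n₀ + ν ξ):
  F: 80.32 − 1(21.29) = 59.04
  H: 278 − 2(21.29) = 235.5
  E: 0 + 1(21.29) = 21.29
  D: 0 + 1(21.29) = 21.29
  G: 156.5 (inert)
Total out = 59.04 + 235.5 + 21.29 + 21.29 + 156.5 = 493.6 mol.

494 mol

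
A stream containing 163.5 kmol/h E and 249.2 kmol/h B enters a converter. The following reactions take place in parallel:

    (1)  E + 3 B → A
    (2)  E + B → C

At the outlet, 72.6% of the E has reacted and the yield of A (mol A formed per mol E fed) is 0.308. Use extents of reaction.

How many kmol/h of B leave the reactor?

Yield of A: 1ξ₁ / 163.5 = 0.308 → ξ₁ = 50.36 kmol/h.
Conversion of E: 1ξ₁ + 1ξ₂ = 0.726 × 163.5 = 118.7 → ξ₂ = 68.34 kmol/h.
Outlet amounts (n = n₀ + Σ ν·ξ):
  E: 163.5 − 1(50.36) − 1(68.34) = 44.8
  B: 249.2 − 3(50.36) − 1(68.34) = 29.78
  A: 0 + 1(50.36) = 50.36
  C: 0 + 1(68.34) = 68.34

29.8 kmol/h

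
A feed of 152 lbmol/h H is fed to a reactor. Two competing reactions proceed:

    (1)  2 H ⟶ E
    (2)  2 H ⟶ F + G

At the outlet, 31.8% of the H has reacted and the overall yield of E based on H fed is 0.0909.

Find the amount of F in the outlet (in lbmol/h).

10.4 lbmol/h

Yield of E: 1ξ₁ / 152 = 0.0909 → ξ₁ = 13.82 lbmol/h.
Conversion of H: 2ξ₁ + 2ξ₂ = 0.318 × 152 = 48.34 → ξ₂ = 10.35 lbmol/h.
Outlet amounts (n = n₀ + Σ ν·ξ):
  H: 152 − 2(13.82) − 2(10.35) = 103.7
  E: 0 + 1(13.82) = 13.82
  F: 0 + 1(10.35) = 10.35
  G: 0 + 1(10.35) = 10.35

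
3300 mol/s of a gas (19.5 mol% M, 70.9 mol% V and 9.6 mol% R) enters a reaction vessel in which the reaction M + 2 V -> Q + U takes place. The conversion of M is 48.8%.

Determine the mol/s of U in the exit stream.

M reacted = 0.488 × 643.5 = 314 mol/s; ν_M = −1, so ξ = 314/1 = 314 mol/s.
Outlet amounts (n = n₀ + ν ξ):
  M: 643.5 − 1(314) = 329.5
  V: 2340 − 2(314) = 1712
  Q: 0 + 1(314) = 314
  U: 0 + 1(314) = 314
  R: 316.8 (inert)

314 mol/s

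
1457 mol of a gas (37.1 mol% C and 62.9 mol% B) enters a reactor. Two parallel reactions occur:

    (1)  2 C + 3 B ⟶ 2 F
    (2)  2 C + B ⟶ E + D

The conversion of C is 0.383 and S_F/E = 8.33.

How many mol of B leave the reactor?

646 mol

Conversion of C: C consumed = 0.383 × 540.5 = 207 mol = 2ξ₁ + 2ξ₂.
Selectivity: 2ξ₁ / (1ξ₂) = 8.33 → ξ₁ = 4.165 ξ₂.
Substitute: (2·4.165 + 2) ξ₂ = 207 → ξ₂ = 20.04 mol, ξ₁ = 83.47 mol.
Outlet amounts (n = n₀ + Σ ν·ξ):
  C: 540.5 − 2(83.47) − 2(20.04) = 333.5
  B: 916.5 − 3(83.47) − 1(20.04) = 646
  F: 0 + 2(83.47) = 166.9
  E: 0 + 1(20.04) = 20.04
  D: 0 + 1(20.04) = 20.04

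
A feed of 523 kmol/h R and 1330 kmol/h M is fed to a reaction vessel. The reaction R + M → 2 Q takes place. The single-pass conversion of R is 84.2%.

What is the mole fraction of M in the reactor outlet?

R reacted = 0.842 × 523 = 440.4 kmol/h; ν_R = −1, so ξ = 440.4/1 = 440.4 kmol/h.
Outlet amounts (n = n₀ + ν ξ):
  R: 523 − 1(440.4) = 82.63
  M: 1330 − 1(440.4) = 889.6
  Q: 0 + 2(440.4) = 880.7
Total out = 1853 kmol/h; y_M = 889.6 / 1853 = 0.4801.

0.48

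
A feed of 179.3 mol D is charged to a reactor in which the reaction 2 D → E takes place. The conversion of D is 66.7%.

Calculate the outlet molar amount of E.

59.8 mol

D reacted = 0.667 × 179.3 = 119.6 mol; ν_D = −2, so ξ = 119.6/2 = 59.8 mol.
Outlet amounts (n = n₀ + ν ξ):
  D: 179.3 − 2(59.8) = 59.71
  E: 0 + 1(59.8) = 59.8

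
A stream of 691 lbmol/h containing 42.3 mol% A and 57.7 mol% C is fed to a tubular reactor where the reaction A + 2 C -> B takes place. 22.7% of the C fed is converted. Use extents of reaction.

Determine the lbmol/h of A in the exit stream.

247 lbmol/h

C reacted = 0.227 × 398.7 = 90.51 lbmol/h; ν_C = −2, so ξ = 90.51/2 = 45.25 lbmol/h.
Outlet amounts (n = n₀ + ν ξ):
  A: 292.3 − 1(45.25) = 247
  C: 398.7 − 2(45.25) = 308.2
  B: 0 + 1(45.25) = 45.25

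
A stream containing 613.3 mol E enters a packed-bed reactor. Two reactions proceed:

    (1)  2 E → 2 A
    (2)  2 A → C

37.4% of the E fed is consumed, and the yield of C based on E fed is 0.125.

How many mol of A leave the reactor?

76 mol

Conversion of E: E consumed = 2ξ₁ = 0.374 × 613.3 → ξ₁ = 114.7 mol.
Yield of C: 1ξ₂ / 613.3 = 0.125 → ξ₂ = 76.66 mol.
Outlet amounts (n = n₀ + Σ ν·ξ):
  E: 613.3 − 2(114.7) = 383.9
  A: 0 + 2(114.7) − 2(76.66) = 76.05
  C: 0 + 1(76.66) = 76.66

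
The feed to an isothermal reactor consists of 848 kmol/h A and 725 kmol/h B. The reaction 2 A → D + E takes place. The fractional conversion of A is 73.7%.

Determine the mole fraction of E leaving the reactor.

0.199

A reacted = 0.737 × 848 = 625 kmol/h; ν_A = −2, so ξ = 625/2 = 312.5 kmol/h.
Outlet amounts (n = n₀ + ν ξ):
  A: 848 − 2(312.5) = 223
  D: 0 + 1(312.5) = 312.5
  E: 0 + 1(312.5) = 312.5
  B: 725 (inert)
Total out = 1573 kmol/h; y_E = 312.5 / 1573 = 0.1987.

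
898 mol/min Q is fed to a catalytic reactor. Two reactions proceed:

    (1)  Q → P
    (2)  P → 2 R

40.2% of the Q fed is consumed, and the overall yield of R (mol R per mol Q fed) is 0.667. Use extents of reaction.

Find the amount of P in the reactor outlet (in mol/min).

Conversion of Q: Q consumed = 1ξ₁ = 0.402 × 898 → ξ₁ = 361 mol/min.
Yield of R: 2ξ₂ / 898 = 0.667 → ξ₂ = 299.5 mol/min.
Outlet amounts (n = n₀ + Σ ν·ξ):
  Q: 898 − 1(361) = 537
  P: 0 + 1(361) − 1(299.5) = 61.51
  R: 0 + 2(299.5) = 599

61.5 mol/min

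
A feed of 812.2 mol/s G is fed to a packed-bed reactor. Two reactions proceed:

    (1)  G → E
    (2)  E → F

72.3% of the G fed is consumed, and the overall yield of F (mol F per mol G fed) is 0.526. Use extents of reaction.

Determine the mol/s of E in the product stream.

160 mol/s

Conversion of G: G consumed = 1ξ₁ = 0.723 × 812.2 → ξ₁ = 587.2 mol/s.
Yield of F: 1ξ₂ / 812.2 = 0.526 → ξ₂ = 427.2 mol/s.
Outlet amounts (n = n₀ + Σ ν·ξ):
  G: 812.2 − 1(587.2) = 225
  E: 0 + 1(587.2) − 1(427.2) = 160
  F: 0 + 1(427.2) = 427.2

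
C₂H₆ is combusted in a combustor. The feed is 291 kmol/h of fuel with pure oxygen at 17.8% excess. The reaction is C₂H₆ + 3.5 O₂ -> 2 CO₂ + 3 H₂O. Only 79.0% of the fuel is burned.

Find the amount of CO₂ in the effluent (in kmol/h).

Stoichiometric O₂ = 3.5 × 291 = 1018 kmol/h; O₂ fed = 1018 × 1.178 = 1200 kmol/h.
Fuel reacted = 0.79 × 291 → ξ = 229.9 kmol/h.
Outlet (n = n₀ + ν ξ):
  C₂H₆: 291 − 1(229.9) = 61.11
  O₂: 1200 − 3.5(229.9) = 395.2
  CO₂: 0 + 2(229.9) = 459.8
  H₂O: 0 + 3(229.9) = 689.7

460 kmol/h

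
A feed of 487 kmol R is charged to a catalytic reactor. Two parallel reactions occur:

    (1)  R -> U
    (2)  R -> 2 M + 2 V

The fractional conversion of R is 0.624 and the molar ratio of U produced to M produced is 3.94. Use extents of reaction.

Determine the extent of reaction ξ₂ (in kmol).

Conversion of R: R consumed = 0.624 × 487 = 303.9 kmol = 1ξ₁ + 1ξ₂.
Selectivity: 1ξ₁ / (2ξ₂) = 3.94 → ξ₁ = 7.88 ξ₂.
Substitute: (1·7.88 + 1) ξ₂ = 303.9 → ξ₂ = 34.22 kmol, ξ₁ = 269.7 kmol.
Outlet amounts (n = n₀ + Σ ν·ξ):
  R: 487 − 1(269.7) − 1(34.22) = 183.1
  U: 0 + 1(269.7) = 269.7
  M: 0 + 2(34.22) = 68.44
  V: 0 + 2(34.22) = 68.44

ξ₂ = 34.2 kmol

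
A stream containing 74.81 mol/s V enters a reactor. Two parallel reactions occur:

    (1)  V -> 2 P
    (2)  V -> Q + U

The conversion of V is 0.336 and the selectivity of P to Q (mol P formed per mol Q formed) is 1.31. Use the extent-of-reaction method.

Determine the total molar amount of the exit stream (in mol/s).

Conversion of V: V consumed = 0.336 × 74.81 = 25.14 mol/s = 1ξ₁ + 1ξ₂.
Selectivity: 2ξ₁ / (1ξ₂) = 1.31 → ξ₁ = 0.655 ξ₂.
Substitute: (1·0.655 + 1) ξ₂ = 25.14 → ξ₂ = 15.19 mol/s, ξ₁ = 9.948 mol/s.
Outlet amounts (n = n₀ + Σ ν·ξ):
  V: 74.81 − 1(9.948) − 1(15.19) = 49.67
  P: 0 + 2(9.948) = 19.9
  Q: 0 + 1(15.19) = 15.19
  U: 0 + 1(15.19) = 15.19
Total out = 49.67 + 19.9 + 15.19 + 15.19 = 99.95 mol/s.

99.9 mol/s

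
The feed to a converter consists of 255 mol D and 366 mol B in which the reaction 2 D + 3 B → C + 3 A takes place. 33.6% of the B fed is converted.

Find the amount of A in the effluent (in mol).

B reacted = 0.336 × 366 = 123 mol; ν_B = −3, so ξ = 123/3 = 40.99 mol.
Outlet amounts (n = n₀ + ν ξ):
  D: 255 − 2(40.99) = 173
  B: 366 − 3(40.99) = 243
  C: 0 + 1(40.99) = 40.99
  A: 0 + 3(40.99) = 123

123 mol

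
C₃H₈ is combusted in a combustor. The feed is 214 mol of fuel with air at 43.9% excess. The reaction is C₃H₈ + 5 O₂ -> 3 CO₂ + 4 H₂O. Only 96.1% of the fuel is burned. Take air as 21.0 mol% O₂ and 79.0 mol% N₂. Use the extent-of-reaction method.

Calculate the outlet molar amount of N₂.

5790 mol

Stoichiometric O₂ = 5 × 214 = 1070 mol; O₂ fed = 1070 × 1.439 = 1540 mol.
N₂ fed = 1540 × 79/21 = 5792 mol.
Fuel reacted = 0.961 × 214 → ξ = 205.7 mol.
Outlet (n = n₀ + ν ξ):
  C₃H₈: 214 − 1(205.7) = 8.346
  O₂: 1540 − 5(205.7) = 511.5
  N₂: 5792 (inert)
  CO₂: 0 + 3(205.7) = 617
  H₂O: 0 + 4(205.7) = 822.6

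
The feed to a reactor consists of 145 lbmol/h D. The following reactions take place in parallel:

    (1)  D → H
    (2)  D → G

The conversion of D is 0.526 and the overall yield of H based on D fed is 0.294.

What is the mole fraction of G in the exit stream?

Yield of H: 1ξ₁ / 145 = 0.294 → ξ₁ = 42.63 lbmol/h.
Conversion of D: 1ξ₁ + 1ξ₂ = 0.526 × 145 = 76.27 → ξ₂ = 33.64 lbmol/h.
Outlet amounts (n = n₀ + Σ ν·ξ):
  D: 145 − 1(42.63) − 1(33.64) = 68.73
  H: 0 + 1(42.63) = 42.63
  G: 0 + 1(33.64) = 33.64
Total out = 145 lbmol/h; y_G = 33.64 / 145 = 0.232.

0.232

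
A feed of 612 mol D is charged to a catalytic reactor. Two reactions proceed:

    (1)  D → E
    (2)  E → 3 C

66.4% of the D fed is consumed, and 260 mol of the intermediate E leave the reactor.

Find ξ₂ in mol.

Conversion of D: D consumed = 1ξ₁ = 0.664 × 612 → ξ₁ = 406.4 mol.
E balance: n_E = 0 + 1ξ₁ − 1ξ₂ = 260 → ξ₂ = (1·406.4 − 260)/1 = 146.4 mol.
Outlet amounts (n = n₀ + Σ ν·ξ):
  D: 612 − 1(406.4) = 205.6
  E: 0 + 1(406.4) − 1(146.4) = 260
  C: 0 + 3(146.4) = 439.1

ξ₂ = 146 mol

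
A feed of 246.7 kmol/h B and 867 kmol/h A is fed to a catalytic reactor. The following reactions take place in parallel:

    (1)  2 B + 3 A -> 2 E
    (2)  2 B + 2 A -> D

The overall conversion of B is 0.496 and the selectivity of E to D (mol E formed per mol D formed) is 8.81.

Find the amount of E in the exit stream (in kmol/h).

Conversion of B: B consumed = 0.496 × 246.7 = 122.4 kmol/h = 2ξ₁ + 2ξ₂.
Selectivity: 2ξ₁ / (1ξ₂) = 8.81 → ξ₁ = 4.405 ξ₂.
Substitute: (2·4.405 + 2) ξ₂ = 122.4 → ξ₂ = 11.32 kmol/h, ξ₁ = 49.86 kmol/h.
Outlet amounts (n = n₀ + Σ ν·ξ):
  B: 246.7 − 2(49.86) − 2(11.32) = 124.3
  A: 867 − 3(49.86) − 2(11.32) = 694.8
  E: 0 + 2(49.86) = 99.72
  D: 0 + 1(11.32) = 11.32

99.7 kmol/h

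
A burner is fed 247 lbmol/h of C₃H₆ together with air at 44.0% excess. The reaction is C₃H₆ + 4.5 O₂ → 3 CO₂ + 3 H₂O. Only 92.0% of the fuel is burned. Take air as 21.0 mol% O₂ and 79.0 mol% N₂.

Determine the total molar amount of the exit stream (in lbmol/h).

7980 lbmol/h

Stoichiometric O₂ = 4.5 × 247 = 1112 lbmol/h; O₂ fed = 1112 × 1.440 = 1601 lbmol/h.
N₂ fed = 1601 × 79/21 = 6021 lbmol/h.
Fuel reacted = 0.92 × 247 → ξ = 227.2 lbmol/h.
Outlet (n = n₀ + ν ξ):
  C₃H₆: 247 − 1(227.2) = 19.76
  O₂: 1601 − 4.5(227.2) = 578
  N₂: 6021 (inert)
  CO₂: 0 + 3(227.2) = 681.7
  H₂O: 0 + 3(227.2) = 681.7
Total out = 19.76 + 578 + 6021 + 681.7 + 681.7 = 7982 lbmol/h.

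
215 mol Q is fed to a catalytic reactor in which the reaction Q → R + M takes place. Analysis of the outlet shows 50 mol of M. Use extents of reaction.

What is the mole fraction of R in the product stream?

For M: n = n₀ + 1ξ → 50 = 0 + 1ξ, giving ξ = 50 mol.
Outlet amounts (n = n₀ + ν ξ):
  Q: 215 − 1(50) = 165
  R: 0 + 1(50) = 50
  M: 0 + 1(50) = 50
Total out = 265 mol; y_R = 50 / 265 = 0.1887.

0.189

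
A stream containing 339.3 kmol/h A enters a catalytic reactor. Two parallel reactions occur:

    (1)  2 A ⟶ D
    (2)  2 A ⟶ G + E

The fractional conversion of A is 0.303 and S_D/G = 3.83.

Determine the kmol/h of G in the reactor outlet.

10.6 kmol/h

Conversion of A: A consumed = 0.303 × 339.3 = 102.8 kmol/h = 2ξ₁ + 2ξ₂.
Selectivity: 1ξ₁ / (1ξ₂) = 3.83 → ξ₁ = 3.83 ξ₂.
Substitute: (2·3.83 + 2) ξ₂ = 102.8 → ξ₂ = 10.64 kmol/h, ξ₁ = 40.76 kmol/h.
Outlet amounts (n = n₀ + Σ ν·ξ):
  A: 339.3 − 2(40.76) − 2(10.64) = 236.5
  D: 0 + 1(40.76) = 40.76
  G: 0 + 1(10.64) = 10.64
  E: 0 + 1(10.64) = 10.64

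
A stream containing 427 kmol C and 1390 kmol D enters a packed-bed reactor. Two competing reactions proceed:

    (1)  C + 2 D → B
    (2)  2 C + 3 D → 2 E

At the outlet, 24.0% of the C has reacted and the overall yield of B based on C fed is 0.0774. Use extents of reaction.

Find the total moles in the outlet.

Yield of B: 1ξ₁ / 427 = 0.0774 → ξ₁ = 33.05 kmol.
Conversion of C: 1ξ₁ + 2ξ₂ = 0.24 × 427 = 102.5 → ξ₂ = 34.72 kmol.
Outlet amounts (n = n₀ + Σ ν·ξ):
  C: 427 − 1(33.05) − 2(34.72) = 324.5
  D: 1390 − 2(33.05) − 3(34.72) = 1220
  B: 0 + 1(33.05) = 33.05
  E: 0 + 2(34.72) = 69.43
Total out = 324.5 + 1220 + 33.05 + 69.43 = 1647 kmol.

1650 kmol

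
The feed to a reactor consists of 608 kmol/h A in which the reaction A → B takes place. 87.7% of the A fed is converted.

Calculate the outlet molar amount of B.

533 kmol/h

A reacted = 0.877 × 608 = 533.2 kmol/h; ν_A = −1, so ξ = 533.2/1 = 533.2 kmol/h.
Outlet amounts (n = n₀ + ν ξ):
  A: 608 − 1(533.2) = 74.78
  B: 0 + 1(533.2) = 533.2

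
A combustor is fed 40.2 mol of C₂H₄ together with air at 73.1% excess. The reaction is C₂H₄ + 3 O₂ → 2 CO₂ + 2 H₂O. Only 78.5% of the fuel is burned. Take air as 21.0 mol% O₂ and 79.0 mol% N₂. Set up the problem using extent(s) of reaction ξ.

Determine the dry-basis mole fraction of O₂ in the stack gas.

0.117

Stoichiometric O₂ = 3 × 40.2 = 120.6 mol; O₂ fed = 120.6 × 1.731 = 208.8 mol.
N₂ fed = 208.8 × 79/21 = 785.3 mol.
Fuel reacted = 0.785 × 40.2 → ξ = 31.56 mol.
Outlet (n = n₀ + ν ξ):
  C₂H₄: 40.2 − 1(31.56) = 8.643
  O₂: 208.8 − 3(31.56) = 114.1
  N₂: 785.3 (inert)
  CO₂: 0 + 2(31.56) = 63.11
  H₂O: 0 + 2(31.56) = 63.11
Dry total = 971.2 mol; y_O₂ (dry) = 114.1 / 971.2 = 0.1175.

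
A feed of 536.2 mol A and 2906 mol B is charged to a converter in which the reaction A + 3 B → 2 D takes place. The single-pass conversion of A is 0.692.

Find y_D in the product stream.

0.275

A reacted = 0.692 × 536.2 = 371.1 mol; ν_A = −1, so ξ = 371.1/1 = 371.1 mol.
Outlet amounts (n = n₀ + ν ξ):
  A: 536.2 − 1(371.1) = 165.1
  B: 2906 − 3(371.1) = 1793
  D: 0 + 2(371.1) = 742.1
Total out = 2700 mol; y_D = 742.1 / 2700 = 0.2748.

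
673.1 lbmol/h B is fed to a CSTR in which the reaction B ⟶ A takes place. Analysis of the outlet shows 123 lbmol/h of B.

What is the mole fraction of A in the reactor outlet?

0.817

For B: n = n₀ − 1ξ → 123 = 673.1 − 1ξ, giving ξ = 550.1 lbmol/h.
Outlet amounts (n = n₀ + ν ξ):
  B: 673.1 − 1(550.1) = 123
  A: 0 + 1(550.1) = 550.1
Total out = 673.1 lbmol/h; y_A = 550.1 / 673.1 = 0.8173.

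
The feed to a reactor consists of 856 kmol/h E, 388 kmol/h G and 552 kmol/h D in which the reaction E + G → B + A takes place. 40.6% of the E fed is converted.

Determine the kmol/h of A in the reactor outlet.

E reacted = 0.406 × 856 = 347.5 kmol/h; ν_E = −1, so ξ = 347.5/1 = 347.5 kmol/h.
Outlet amounts (n = n₀ + ν ξ):
  E: 856 − 1(347.5) = 508.5
  G: 388 − 1(347.5) = 40.46
  B: 0 + 1(347.5) = 347.5
  A: 0 + 1(347.5) = 347.5
  D: 552 (inert)

348 kmol/h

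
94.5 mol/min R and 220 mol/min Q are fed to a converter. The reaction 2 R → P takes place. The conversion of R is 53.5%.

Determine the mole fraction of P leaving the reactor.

R reacted = 0.535 × 94.5 = 50.56 mol/min; ν_R = −2, so ξ = 50.56/2 = 25.28 mol/min.
Outlet amounts (n = n₀ + ν ξ):
  R: 94.5 − 2(25.28) = 43.94
  P: 0 + 1(25.28) = 25.28
  Q: 220 (inert)
Total out = 289.2 mol/min; y_P = 25.28 / 289.2 = 0.0874.

0.0874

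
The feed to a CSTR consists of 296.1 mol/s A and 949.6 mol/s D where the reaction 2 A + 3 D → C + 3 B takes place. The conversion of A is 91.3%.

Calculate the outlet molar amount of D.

A reacted = 0.913 × 296.1 = 270.3 mol/s; ν_A = −2, so ξ = 270.3/2 = 135.2 mol/s.
Outlet amounts (n = n₀ + ν ξ):
  A: 296.1 − 2(135.2) = 25.76
  D: 949.6 − 3(135.2) = 544.1
  C: 0 + 1(135.2) = 135.2
  B: 0 + 3(135.2) = 405.5

544 mol/s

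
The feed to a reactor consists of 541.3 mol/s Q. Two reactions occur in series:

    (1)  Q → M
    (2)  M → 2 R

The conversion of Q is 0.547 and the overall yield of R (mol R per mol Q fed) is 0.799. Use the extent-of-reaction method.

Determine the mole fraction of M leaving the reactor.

Conversion of Q: Q consumed = 1ξ₁ = 0.547 × 541.3 → ξ₁ = 296.1 mol/s.
Yield of R: 2ξ₂ / 541.3 = 0.799 → ξ₂ = 216.2 mol/s.
Outlet amounts (n = n₀ + Σ ν·ξ):
  Q: 541.3 − 1(296.1) = 245.2
  M: 0 + 1(296.1) − 1(216.2) = 79.84
  R: 0 + 2(216.2) = 432.5
Total out = 757.5 mol/s; y_M = 79.84 / 757.5 = 0.1054.

0.105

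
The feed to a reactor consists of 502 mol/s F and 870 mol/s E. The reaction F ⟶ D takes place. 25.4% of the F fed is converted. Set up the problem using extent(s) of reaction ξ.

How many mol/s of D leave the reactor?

128 mol/s

F reacted = 0.254 × 502 = 127.5 mol/s; ν_F = −1, so ξ = 127.5/1 = 127.5 mol/s.
Outlet amounts (n = n₀ + ν ξ):
  F: 502 − 1(127.5) = 374.5
  D: 0 + 1(127.5) = 127.5
  E: 870 (inert)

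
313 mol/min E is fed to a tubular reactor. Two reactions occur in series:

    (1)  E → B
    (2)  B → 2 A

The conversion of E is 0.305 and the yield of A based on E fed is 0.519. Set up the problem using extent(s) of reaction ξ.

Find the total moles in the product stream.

394 mol/min

Conversion of E: E consumed = 1ξ₁ = 0.305 × 313 → ξ₁ = 95.47 mol/min.
Yield of A: 2ξ₂ / 313 = 0.519 → ξ₂ = 81.22 mol/min.
Outlet amounts (n = n₀ + Σ ν·ξ):
  E: 313 − 1(95.47) = 217.5
  B: 0 + 1(95.47) − 1(81.22) = 14.24
  A: 0 + 2(81.22) = 162.4
Total out = 217.5 + 14.24 + 162.4 = 394.2 mol/min.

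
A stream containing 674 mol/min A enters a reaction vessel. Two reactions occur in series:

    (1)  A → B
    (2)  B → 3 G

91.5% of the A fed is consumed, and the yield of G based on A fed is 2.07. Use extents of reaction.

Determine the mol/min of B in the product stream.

Conversion of A: A consumed = 1ξ₁ = 0.915 × 674 → ξ₁ = 616.7 mol/min.
Yield of G: 3ξ₂ / 674 = 2.07 → ξ₂ = 465.1 mol/min.
Outlet amounts (n = n₀ + Σ ν·ξ):
  A: 674 − 1(616.7) = 57.29
  B: 0 + 1(616.7) − 1(465.1) = 151.7
  G: 0 + 3(465.1) = 1395

152 mol/min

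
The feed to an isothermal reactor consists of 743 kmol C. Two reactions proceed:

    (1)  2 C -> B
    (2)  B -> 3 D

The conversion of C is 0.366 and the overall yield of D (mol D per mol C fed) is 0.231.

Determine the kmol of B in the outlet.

Conversion of C: C consumed = 2ξ₁ = 0.366 × 743 → ξ₁ = 136 kmol.
Yield of D: 3ξ₂ / 743 = 0.231 → ξ₂ = 57.21 kmol.
Outlet amounts (n = n₀ + Σ ν·ξ):
  C: 743 − 2(136) = 471.1
  B: 0 + 1(136) − 1(57.21) = 78.76
  D: 0 + 3(57.21) = 171.6

78.8 kmol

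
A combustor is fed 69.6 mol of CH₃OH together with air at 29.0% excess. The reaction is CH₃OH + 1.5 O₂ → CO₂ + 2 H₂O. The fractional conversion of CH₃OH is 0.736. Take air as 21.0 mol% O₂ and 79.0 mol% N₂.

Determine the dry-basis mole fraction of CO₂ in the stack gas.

Stoichiometric O₂ = 1.5 × 69.6 = 104.4 mol; O₂ fed = 104.4 × 1.290 = 134.7 mol.
N₂ fed = 134.7 × 79/21 = 506.6 mol.
Fuel reacted = 0.736 × 69.6 → ξ = 51.23 mol.
Outlet (n = n₀ + ν ξ):
  CH₃OH: 69.6 − 1(51.23) = 18.37
  O₂: 134.7 − 1.5(51.23) = 57.84
  N₂: 506.6 (inert)
  CO₂: 0 + 1(51.23) = 51.23
  H₂O: 0 + 2(51.23) = 102.5
Dry total = 634.1 mol; y_CO₂ (dry) = 51.23 / 634.1 = 0.08079.

0.0808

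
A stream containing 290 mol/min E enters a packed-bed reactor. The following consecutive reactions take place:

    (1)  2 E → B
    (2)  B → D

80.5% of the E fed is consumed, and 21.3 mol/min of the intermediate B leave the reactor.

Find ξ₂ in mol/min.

Conversion of E: E consumed = 2ξ₁ = 0.805 × 290 → ξ₁ = 116.7 mol/min.
B balance: n_B = 0 + 1ξ₁ − 1ξ₂ = 21.3 → ξ₂ = (1·116.7 − 21.3)/1 = 95.43 mol/min.
Outlet amounts (n = n₀ + Σ ν·ξ):
  E: 290 − 2(116.7) = 56.55
  B: 0 + 1(116.7) − 1(95.43) = 21.3
  D: 0 + 1(95.43) = 95.43

ξ₂ = 95.4 mol/min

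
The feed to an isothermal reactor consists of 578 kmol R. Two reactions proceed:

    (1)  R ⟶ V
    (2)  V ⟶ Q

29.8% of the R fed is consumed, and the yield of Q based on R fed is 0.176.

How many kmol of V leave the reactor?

70.5 kmol

Conversion of R: R consumed = 1ξ₁ = 0.298 × 578 → ξ₁ = 172.2 kmol.
Yield of Q: 1ξ₂ / 578 = 0.176 → ξ₂ = 101.7 kmol.
Outlet amounts (n = n₀ + Σ ν·ξ):
  R: 578 − 1(172.2) = 405.8
  V: 0 + 1(172.2) − 1(101.7) = 70.52
  Q: 0 + 1(101.7) = 101.7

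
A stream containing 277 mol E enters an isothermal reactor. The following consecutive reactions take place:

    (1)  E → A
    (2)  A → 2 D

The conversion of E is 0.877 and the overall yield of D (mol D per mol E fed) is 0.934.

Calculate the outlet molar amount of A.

Conversion of E: E consumed = 1ξ₁ = 0.877 × 277 → ξ₁ = 242.9 mol.
Yield of D: 2ξ₂ / 277 = 0.934 → ξ₂ = 129.4 mol.
Outlet amounts (n = n₀ + Σ ν·ξ):
  E: 277 − 1(242.9) = 34.07
  A: 0 + 1(242.9) − 1(129.4) = 113.6
  D: 0 + 2(129.4) = 258.7

114 mol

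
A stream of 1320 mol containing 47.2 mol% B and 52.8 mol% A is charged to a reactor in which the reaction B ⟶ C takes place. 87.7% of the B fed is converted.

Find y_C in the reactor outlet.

B reacted = 0.877 × 623 = 546.4 mol; ν_B = −1, so ξ = 546.4/1 = 546.4 mol.
Outlet amounts (n = n₀ + ν ξ):
  B: 623 − 1(546.4) = 76.63
  C: 0 + 1(546.4) = 546.4
  A: 697 (inert)
Total out = 1320 mol; y_C = 546.4 / 1320 = 0.4139.

0.414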